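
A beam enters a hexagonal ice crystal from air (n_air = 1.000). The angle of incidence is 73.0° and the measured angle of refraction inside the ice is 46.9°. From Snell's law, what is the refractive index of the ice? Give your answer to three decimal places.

1.310

n = sin θ_i / sin θ_r = sin 73.0° / sin 46.9° = 0.9563 / 0.7302 = 1.3097.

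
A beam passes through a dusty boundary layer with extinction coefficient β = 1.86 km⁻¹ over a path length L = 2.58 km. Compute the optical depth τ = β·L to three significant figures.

τ = β·L = 1.86 × 2.58 = 4.7988.

4.80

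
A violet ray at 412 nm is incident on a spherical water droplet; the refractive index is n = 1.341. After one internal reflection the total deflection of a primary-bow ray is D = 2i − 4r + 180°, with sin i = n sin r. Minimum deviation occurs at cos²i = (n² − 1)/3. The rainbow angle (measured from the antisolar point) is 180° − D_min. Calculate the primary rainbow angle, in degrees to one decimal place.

40.9°

cos²i = (1.79828 − 1)/3 = 0.26609; i = arccos(0.51584) = 58.946°.
sin r = sin 58.946°/1.341 = 0.63884; r = 39.705°.
D_min = 2·58.946° − 4·39.705° + 180° = 139.071°.
Rainbow angle = 180° − D_min = 40.929°.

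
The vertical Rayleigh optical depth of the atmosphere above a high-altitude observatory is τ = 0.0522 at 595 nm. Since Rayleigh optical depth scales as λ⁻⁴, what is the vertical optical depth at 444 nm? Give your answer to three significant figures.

0.168

τ(444 nm) = τ(595 nm) × (595/444)⁴ = 0.0522 × (1.3401)⁴ = 0.0522 × 3.2250 = 0.1683.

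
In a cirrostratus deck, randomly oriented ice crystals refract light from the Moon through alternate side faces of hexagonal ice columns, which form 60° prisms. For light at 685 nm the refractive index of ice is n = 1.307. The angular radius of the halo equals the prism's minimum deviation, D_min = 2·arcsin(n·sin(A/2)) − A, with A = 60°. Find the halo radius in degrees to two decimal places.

21.61°

n·sin(A/2) = 1.307 × sin 30° = 1.307 × 0.5000 = 0.6535.
D_min = 2·arcsin(0.6535) − 60° = 2 × 40.806° − 60° = 21.612°.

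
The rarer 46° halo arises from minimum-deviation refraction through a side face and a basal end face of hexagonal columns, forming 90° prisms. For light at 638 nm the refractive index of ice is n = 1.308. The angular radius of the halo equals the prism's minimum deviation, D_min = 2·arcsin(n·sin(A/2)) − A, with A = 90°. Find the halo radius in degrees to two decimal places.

45.31°

n·sin(A/2) = 1.308 × sin 45° = 1.308 × 0.7071 = 0.9249.
D_min = 2·arcsin(0.9249) − 90° = 2 × 67.653° − 90° = 45.305°.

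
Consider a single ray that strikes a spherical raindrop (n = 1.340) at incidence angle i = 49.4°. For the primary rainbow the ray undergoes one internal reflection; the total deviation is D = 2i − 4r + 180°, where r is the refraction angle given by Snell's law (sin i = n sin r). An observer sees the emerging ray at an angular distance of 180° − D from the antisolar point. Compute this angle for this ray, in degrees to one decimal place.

sin r = sin 49.4° / 1.340 = 0.7593/1.340 = 0.5666; r = 34.51°.
D = 2·49.4° − 4·34.51° + 180° = 98.80° − 138.06° + 180° = 140.74°.
Angle from antisolar point = 180° − D = 39.26°.

39.3°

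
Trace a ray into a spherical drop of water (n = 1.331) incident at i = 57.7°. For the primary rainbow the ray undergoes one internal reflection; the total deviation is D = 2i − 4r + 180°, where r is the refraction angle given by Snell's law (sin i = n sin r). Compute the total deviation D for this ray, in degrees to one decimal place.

sin r = sin 57.7° / 1.331 = 0.8453/1.331 = 0.6351; r = 39.42°.
D = 2·57.7° − 4·39.42° + 180° = 115.40° − 157.70° + 180° = 137.70°.

137.7°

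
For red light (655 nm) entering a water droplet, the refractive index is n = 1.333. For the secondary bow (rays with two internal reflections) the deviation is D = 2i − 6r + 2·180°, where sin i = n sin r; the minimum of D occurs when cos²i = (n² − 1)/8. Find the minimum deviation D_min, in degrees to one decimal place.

cos²i = (1.77689 − 1)/8 = 0.09711; i = arccos(0.31163) = 71.843°.
sin r = sin 71.843°/1.333 = 0.71283; r = 45.466°.
D_min = 2·71.843° − 6·45.466° + 360° = 230.891°.

230.9°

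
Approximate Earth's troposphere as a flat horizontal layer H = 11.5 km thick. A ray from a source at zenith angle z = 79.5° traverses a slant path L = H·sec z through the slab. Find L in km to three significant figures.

sec z = 1/cos 79.5° = 5.4874.
L = 11.5 × 5.4874 = 63.105 km.

63.1 km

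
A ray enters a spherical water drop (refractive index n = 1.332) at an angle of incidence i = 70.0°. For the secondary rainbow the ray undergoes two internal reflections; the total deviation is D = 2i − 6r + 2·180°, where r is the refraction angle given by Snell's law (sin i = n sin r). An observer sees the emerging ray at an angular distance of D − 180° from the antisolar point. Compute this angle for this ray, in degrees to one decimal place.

sin r = sin 70.0° / 1.332 = 0.9397/1.332 = 0.7055; r = 44.87°.
D = 2·70.0° − 6·44.87° + 2·180° = 140.00° − 269.21° + 360° = 230.79°.
Angle from antisolar point = D − 180° = 50.79°.

50.8°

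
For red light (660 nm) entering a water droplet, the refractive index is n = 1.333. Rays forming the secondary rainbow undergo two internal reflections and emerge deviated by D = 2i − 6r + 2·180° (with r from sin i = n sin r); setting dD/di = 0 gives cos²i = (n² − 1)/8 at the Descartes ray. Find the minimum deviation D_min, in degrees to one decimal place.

cos²i = (1.77689 − 1)/8 = 0.09711; i = arccos(0.31163) = 71.843°.
sin r = sin 71.843°/1.333 = 0.71283; r = 45.466°.
D_min = 2·71.843° − 6·45.466° + 360° = 230.891°.

230.9°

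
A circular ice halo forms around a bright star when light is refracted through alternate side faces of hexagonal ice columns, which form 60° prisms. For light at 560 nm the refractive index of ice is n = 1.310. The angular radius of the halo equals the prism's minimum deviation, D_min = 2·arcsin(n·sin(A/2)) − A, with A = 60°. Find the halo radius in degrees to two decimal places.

21.84°

n·sin(A/2) = 1.310 × sin 30° = 1.310 × 0.5000 = 0.6550.
D_min = 2·arcsin(0.6550) − 60° = 2 × 40.920° − 60° = 21.839°.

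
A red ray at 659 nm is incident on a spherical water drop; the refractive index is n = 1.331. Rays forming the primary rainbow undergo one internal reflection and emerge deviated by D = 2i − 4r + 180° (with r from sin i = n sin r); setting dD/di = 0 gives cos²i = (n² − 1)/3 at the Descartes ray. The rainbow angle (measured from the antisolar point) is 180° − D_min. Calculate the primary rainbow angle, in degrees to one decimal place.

cos²i = (1.77156 − 1)/3 = 0.25719; i = arccos(0.50714) = 59.527°.
sin r = sin 59.527°/1.331 = 0.64753; r = 40.356°.
D_min = 2·59.527° − 4·40.356° + 180° = 137.630°.
Rainbow angle = 180° − D_min = 42.370°.

42.4°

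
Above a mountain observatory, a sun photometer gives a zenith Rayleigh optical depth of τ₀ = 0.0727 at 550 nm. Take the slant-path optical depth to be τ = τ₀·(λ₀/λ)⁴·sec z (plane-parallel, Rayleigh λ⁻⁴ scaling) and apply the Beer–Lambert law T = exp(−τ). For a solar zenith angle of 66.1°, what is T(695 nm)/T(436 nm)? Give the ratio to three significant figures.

1.47

Airmass: sec 66.1° = 2.4683.
τ(695 nm) = 0.0727 × (550/695)⁴ × 2.4683 = 0.0727 × 0.3922 × 2.4683 = 0.0704.
τ(436 nm) = 0.0727 × (550/436)⁴ × 2.4683 = 0.0727 × 2.5322 × 2.4683 = 0.4544.
T(695)/T(436) = exp(τ_B − τ_A) = exp(0.3840) = 1.4682.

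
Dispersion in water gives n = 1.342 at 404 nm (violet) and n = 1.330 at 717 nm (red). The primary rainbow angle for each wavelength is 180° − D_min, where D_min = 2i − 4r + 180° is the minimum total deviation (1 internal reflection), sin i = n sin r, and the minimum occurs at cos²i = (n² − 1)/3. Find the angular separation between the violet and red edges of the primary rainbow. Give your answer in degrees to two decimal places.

1.73°

At 404 nm (n = 1.342): cos²i = 0.26699 → i = 58.888°, r = 39.641°, D_min = 139.213°, rainbow angle = 40.787°.
At 717 nm (n = 1.330): cos²i = 0.25630 → i = 59.585°, r = 40.422°, D_min = 137.484°, rainbow angle = 42.516°.
Angular width = |40.787° − 42.516°| = 1.729°.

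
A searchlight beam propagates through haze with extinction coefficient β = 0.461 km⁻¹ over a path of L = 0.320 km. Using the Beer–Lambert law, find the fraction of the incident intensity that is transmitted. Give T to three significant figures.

0.863

τ = β·L = 0.461 × 0.320 = 0.1475.
T = exp(−0.1475) = 0.8628.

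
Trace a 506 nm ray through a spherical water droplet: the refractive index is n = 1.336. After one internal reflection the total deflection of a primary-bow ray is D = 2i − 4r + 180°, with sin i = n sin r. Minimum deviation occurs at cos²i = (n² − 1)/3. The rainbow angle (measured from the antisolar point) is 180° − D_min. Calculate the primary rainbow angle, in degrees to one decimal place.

41.6°

cos²i = (1.78490 − 1)/3 = 0.26163; i = arccos(0.51150) = 59.236°.
sin r = sin 59.236°/1.336 = 0.64318; r = 40.029°.
D_min = 2·59.236° − 4·40.029° + 180° = 138.356°.
Rainbow angle = 180° − D_min = 41.644°.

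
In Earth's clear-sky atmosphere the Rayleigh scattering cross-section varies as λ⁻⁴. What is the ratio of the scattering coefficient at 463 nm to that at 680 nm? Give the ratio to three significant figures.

4.65

Rayleigh scattering ∝ λ⁻⁴, so the ratio of coefficients is the inverse fourth power of the wavelength ratio.
σ(463)/σ(680) = (680/463)⁴ = (1.4687)⁴ = 4.653.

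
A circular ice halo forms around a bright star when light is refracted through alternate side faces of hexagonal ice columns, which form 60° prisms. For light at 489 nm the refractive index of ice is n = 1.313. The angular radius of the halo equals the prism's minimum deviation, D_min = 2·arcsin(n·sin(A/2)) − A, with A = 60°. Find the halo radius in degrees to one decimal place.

22.1°

n·sin(A/2) = 1.313 × sin 30° = 1.313 × 0.5000 = 0.6565.
D_min = 2·arcsin(0.6565) − 60° = 2 × 41.033° − 60° = 22.067°.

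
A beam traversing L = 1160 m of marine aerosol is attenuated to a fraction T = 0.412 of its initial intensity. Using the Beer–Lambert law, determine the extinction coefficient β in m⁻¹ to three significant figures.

0.000764 m⁻¹

Beer–Lambert: T = exp(−βL) ⇒ β = −ln(T)/L = −ln(0.412)/1160 = 0.8867/1160 = 0.0007644 m⁻¹.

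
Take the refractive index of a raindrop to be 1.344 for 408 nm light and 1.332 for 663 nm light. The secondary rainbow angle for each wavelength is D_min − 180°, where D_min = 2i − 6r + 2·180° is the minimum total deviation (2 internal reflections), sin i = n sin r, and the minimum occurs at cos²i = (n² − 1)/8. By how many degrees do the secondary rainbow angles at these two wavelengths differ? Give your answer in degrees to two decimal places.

3.10°

At 408 nm (n = 1.344): cos²i = 0.10079 → i = 71.490°, r = 44.874°, D_min = 233.733°, rainbow angle = 53.733°.
At 663 nm (n = 1.332): cos²i = 0.09678 → i = 71.875°, r = 45.520°, D_min = 230.628°, rainbow angle = 50.628°.
Angular width = |53.733° − 50.628°| = 3.104°.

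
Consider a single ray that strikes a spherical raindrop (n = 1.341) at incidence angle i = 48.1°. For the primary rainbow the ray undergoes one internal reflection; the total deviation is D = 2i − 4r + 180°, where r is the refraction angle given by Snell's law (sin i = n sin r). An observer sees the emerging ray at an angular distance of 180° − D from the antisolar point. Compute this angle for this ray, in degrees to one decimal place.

sin r = sin 48.1° / 1.341 = 0.7443/1.341 = 0.5550; r = 33.71°.
D = 2·48.1° − 4·33.71° + 180° = 96.20° − 134.85° + 180° = 141.35°.
Angle from antisolar point = 180° − D = 38.65°.

38.7°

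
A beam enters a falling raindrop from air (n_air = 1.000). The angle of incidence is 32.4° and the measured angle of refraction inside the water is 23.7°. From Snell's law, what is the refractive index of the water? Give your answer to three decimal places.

1.333

n = sin θ_i / sin θ_r = sin 32.4° / sin 23.7° = 0.5358 / 0.4019 = 1.3331.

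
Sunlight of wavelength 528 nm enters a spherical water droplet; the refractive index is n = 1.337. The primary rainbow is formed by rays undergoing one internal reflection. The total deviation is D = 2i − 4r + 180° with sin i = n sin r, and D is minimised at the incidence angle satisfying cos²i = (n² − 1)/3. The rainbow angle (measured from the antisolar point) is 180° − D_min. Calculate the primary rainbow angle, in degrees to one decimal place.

cos²i = (1.78757 − 1)/3 = 0.26252; i = arccos(0.51237) = 59.178°.
sin r = sin 59.178°/1.337 = 0.64231; r = 39.964°.
D_min = 2·59.178° − 4·39.964° + 180° = 138.500°.
Rainbow angle = 180° − D_min = 41.500°.

41.5°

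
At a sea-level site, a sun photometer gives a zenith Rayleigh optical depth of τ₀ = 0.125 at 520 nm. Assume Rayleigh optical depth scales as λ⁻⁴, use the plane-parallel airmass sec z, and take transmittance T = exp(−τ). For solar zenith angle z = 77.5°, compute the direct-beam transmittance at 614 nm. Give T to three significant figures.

sec 77.5° = 4.6202.
τ = 0.125 × (520/614)⁴ × 4.6202 = 0.125 × 0.5144 × 4.6202 = 0.2971.
T = exp(−0.2971) = 0.7430.

0.743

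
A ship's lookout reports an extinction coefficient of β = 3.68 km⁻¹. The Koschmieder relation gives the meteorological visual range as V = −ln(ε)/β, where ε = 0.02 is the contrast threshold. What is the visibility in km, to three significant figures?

1.06 km

V = −ln(0.02) / 3.68 = 3.912 / 3.68 = 1.0630 km.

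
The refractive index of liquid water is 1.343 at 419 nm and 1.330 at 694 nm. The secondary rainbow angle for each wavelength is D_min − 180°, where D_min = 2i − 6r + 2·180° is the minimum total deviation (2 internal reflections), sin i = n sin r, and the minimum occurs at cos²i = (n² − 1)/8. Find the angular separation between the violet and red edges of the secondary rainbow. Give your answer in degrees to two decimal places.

3.38°

At 419 nm (n = 1.343): cos²i = 0.10046 → i = 71.522°, r = 44.928°, D_min = 233.478°, rainbow angle = 53.478°.
At 694 nm (n = 1.330): cos²i = 0.09611 → i = 71.940°, r = 45.630°, D_min = 230.101°, rainbow angle = 50.101°.
Angular width = |53.478° − 50.101°| = 3.377°.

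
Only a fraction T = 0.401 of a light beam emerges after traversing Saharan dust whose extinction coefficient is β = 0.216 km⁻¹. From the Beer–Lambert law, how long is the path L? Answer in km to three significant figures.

4.23 km

Beer–Lambert: T = exp(−βL) ⇒ L = −ln(T)/β = −ln(0.401)/0.216 = 0.9138/0.216 = 4.231 km.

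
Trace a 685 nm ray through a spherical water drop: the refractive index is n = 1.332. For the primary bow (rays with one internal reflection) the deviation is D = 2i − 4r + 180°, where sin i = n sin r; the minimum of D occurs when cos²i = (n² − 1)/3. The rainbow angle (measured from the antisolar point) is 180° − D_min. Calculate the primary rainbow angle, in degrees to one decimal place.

42.2°

cos²i = (1.77422 − 1)/3 = 0.25807; i = arccos(0.50801) = 59.469°.
sin r = sin 59.469°/1.332 = 0.64666; r = 40.290°.
D_min = 2·59.469° − 4·40.290° + 180° = 137.776°.
Rainbow angle = 180° − D_min = 42.224°.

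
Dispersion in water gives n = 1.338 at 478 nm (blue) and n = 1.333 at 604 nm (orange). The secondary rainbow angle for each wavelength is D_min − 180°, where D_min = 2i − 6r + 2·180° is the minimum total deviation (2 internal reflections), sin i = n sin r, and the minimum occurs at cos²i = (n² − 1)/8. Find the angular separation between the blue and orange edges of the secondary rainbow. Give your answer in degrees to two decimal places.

At 478 nm (n = 1.338): cos²i = 0.09878 → i = 71.682°, r = 45.195°, D_min = 232.193°, rainbow angle = 52.193°.
At 604 nm (n = 1.333): cos²i = 0.09711 → i = 71.843°, r = 45.466°, D_min = 230.891°, rainbow angle = 50.891°.
Angular width = |52.193° − 50.891°| = 1.302°.

1.30°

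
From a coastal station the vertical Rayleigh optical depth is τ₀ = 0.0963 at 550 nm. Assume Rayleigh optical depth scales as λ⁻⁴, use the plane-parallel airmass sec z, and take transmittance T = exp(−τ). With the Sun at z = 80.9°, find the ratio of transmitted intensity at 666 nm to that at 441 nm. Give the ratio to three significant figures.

3.29

Airmass: sec 80.9° = 6.3228.
τ(666 nm) = 0.0963 × (550/666)⁴ × 6.3228 = 0.0963 × 0.4651 × 6.3228 = 0.2832.
τ(441 nm) = 0.0963 × (550/441)⁴ × 6.3228 = 0.0963 × 2.4193 × 6.3228 = 1.4731.
T(666)/T(441) = exp(τ_B − τ_A) = exp(1.1899) = 3.2868.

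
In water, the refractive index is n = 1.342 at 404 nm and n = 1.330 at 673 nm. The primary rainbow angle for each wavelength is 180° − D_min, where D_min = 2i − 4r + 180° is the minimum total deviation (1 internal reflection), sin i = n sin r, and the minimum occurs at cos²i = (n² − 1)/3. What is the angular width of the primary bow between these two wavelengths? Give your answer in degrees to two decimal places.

1.73°

At 404 nm (n = 1.342): cos²i = 0.26699 → i = 58.888°, r = 39.641°, D_min = 139.213°, rainbow angle = 40.787°.
At 673 nm (n = 1.330): cos²i = 0.25630 → i = 59.585°, r = 40.422°, D_min = 137.484°, rainbow angle = 42.516°.
Angular width = |40.787° − 42.516°| = 1.729°.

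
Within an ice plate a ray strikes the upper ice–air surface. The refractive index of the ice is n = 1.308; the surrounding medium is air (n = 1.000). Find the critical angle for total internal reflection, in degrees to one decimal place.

49.9°

sin θ_c = n_air / n = 1.000 / 1.308 = 0.7645.
θ_c = arcsin(0.7645) = 49.86°.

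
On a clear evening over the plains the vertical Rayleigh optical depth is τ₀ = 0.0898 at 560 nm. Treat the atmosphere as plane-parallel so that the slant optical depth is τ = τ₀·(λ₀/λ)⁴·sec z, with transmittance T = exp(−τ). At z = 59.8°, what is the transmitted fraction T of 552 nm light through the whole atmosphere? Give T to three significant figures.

0.828

sec 59.8° = 1.9880.
τ = 0.0898 × (560/552)⁴ × 1.9880 = 0.0898 × 1.0592 × 1.9880 = 0.1891.
T = exp(−0.1891) = 0.8277.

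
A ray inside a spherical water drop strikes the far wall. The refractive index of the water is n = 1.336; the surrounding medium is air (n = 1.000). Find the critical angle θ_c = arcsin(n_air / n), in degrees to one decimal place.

sin θ_c = n_air / n = 1.000 / 1.336 = 0.7485.
θ_c = arcsin(0.7485) = 48.46°.

48.5°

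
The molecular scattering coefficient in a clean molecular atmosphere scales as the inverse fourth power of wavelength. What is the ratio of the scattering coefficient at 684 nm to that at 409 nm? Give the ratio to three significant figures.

Rayleigh scattering ∝ λ⁻⁴, so the ratio of coefficients is the inverse fourth power of the wavelength ratio.
σ(684)/σ(409) = (409/684)⁴ = (0.5980)⁴ = 0.1278.

0.128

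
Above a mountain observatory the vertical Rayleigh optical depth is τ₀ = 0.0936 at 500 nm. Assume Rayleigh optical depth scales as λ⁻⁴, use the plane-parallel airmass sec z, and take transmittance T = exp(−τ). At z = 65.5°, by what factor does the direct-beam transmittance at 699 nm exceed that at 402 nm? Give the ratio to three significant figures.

1.62

Airmass: sec 65.5° = 2.4114.
τ(699 nm) = 0.0936 × (500/699)⁴ × 2.4114 = 0.0936 × 0.2618 × 2.4114 = 0.0591.
τ(402 nm) = 0.0936 × (500/402)⁴ × 2.4114 = 0.0936 × 2.3932 × 2.4114 = 0.5402.
T(699)/T(402) = exp(τ_B − τ_A) = exp(0.4811) = 1.6178.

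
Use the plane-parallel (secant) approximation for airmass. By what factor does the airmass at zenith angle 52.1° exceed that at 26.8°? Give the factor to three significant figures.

1.45

X(52.1°)/X(26.8°) = sec 52.1° / sec 26.8° = cos 26.8° / cos 52.1° = 0.8926/0.6143 = 1.4530.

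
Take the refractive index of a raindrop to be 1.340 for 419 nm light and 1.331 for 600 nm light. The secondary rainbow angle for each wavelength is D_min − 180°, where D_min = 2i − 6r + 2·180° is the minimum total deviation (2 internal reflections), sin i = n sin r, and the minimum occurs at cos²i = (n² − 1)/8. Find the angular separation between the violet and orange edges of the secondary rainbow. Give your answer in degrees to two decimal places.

At 419 nm (n = 1.340): cos²i = 0.09945 → i = 71.618°, r = 45.088°, D_min = 232.709°, rainbow angle = 52.709°.
At 600 nm (n = 1.331): cos²i = 0.09645 → i = 71.907°, r = 45.575°, D_min = 230.365°, rainbow angle = 50.365°.
Angular width = |52.709° − 50.365°| = 2.344°.

2.34°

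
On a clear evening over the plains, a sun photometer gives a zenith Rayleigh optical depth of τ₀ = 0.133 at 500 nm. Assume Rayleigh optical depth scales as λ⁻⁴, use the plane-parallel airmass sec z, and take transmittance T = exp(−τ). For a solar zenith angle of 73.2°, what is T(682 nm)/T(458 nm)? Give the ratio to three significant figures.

1.68

Airmass: sec 73.2° = 3.4598.
τ(682 nm) = 0.133 × (500/682)⁴ × 3.4598 = 0.133 × 0.2889 × 3.4598 = 0.1329.
τ(458 nm) = 0.133 × (500/458)⁴ × 3.4598 = 0.133 × 1.4204 × 3.4598 = 0.6536.
T(682)/T(458) = exp(τ_B − τ_A) = exp(0.5207) = 1.6832.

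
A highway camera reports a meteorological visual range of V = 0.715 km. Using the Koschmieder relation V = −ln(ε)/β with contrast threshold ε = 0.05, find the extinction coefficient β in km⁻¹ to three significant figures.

4.19 km⁻¹

β = −ln(0.05) / V = 2.996 / 0.715 = 4.1898 km⁻¹.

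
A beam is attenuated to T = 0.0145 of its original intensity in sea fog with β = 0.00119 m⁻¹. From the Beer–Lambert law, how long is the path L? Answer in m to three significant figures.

3560 m

Beer–Lambert: T = exp(−βL) ⇒ L = −ln(T)/β = −ln(0.0145)/0.00119 = 4.2336/0.00119 = 3558 m.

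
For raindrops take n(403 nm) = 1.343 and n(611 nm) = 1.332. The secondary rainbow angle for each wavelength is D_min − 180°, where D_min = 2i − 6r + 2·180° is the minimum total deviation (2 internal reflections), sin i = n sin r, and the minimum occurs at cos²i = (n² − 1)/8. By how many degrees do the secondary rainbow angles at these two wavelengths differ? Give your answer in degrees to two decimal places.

At 403 nm (n = 1.343): cos²i = 0.10046 → i = 71.522°, r = 44.928°, D_min = 233.478°, rainbow angle = 53.478°.
At 611 nm (n = 1.332): cos²i = 0.09678 → i = 71.875°, r = 45.520°, D_min = 230.628°, rainbow angle = 50.628°.
Angular width = |53.478° − 50.628°| = 2.849°.

2.85°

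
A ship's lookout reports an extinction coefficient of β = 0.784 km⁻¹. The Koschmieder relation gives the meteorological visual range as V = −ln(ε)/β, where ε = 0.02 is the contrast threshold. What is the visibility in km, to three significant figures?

4.99 km

V = −ln(0.02) / 0.784 = 3.912 / 0.784 = 4.9898 km.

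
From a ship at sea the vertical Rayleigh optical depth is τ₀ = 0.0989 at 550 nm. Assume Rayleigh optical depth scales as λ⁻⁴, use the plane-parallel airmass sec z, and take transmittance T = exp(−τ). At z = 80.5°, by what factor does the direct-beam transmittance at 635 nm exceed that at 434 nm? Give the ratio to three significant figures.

3.35

Airmass: sec 80.5° = 6.0589.
τ(635 nm) = 0.0989 × (550/635)⁴ × 6.0589 = 0.0989 × 0.5628 × 6.0589 = 0.3372.
τ(434 nm) = 0.0989 × (550/434)⁴ × 6.0589 = 0.0989 × 2.5792 × 6.0589 = 1.5455.
T(635)/T(434) = exp(τ_B − τ_A) = exp(1.2083) = 3.3478.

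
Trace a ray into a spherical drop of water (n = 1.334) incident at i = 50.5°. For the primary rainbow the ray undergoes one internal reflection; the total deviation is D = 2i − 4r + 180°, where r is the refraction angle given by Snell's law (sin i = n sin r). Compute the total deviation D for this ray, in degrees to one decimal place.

139.6°

sin r = sin 50.5° / 1.334 = 0.7716/1.334 = 0.5784; r = 35.34°.
D = 2·50.5° − 4·35.34° + 180° = 101.00° − 141.36° + 180° = 139.64°.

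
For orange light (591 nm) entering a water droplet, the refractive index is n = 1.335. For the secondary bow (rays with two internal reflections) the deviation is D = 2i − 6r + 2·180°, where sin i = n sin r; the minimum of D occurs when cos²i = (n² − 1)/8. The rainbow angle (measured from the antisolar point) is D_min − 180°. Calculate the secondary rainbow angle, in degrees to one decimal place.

51.4°

cos²i = (1.78222 − 1)/8 = 0.09778; i = arccos(0.31269) = 71.778°.
sin r = sin 71.778°/1.335 = 0.71150; r = 45.357°.
D_min = 2·71.778° − 6·45.357° + 360° = 231.414°.
Rainbow angle = D_min − 180° = 51.414°.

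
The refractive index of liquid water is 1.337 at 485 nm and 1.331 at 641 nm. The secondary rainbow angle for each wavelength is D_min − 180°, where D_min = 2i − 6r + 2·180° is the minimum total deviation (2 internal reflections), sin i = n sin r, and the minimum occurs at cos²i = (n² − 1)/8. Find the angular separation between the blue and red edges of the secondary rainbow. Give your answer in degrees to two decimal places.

At 485 nm (n = 1.337): cos²i = 0.09845 → i = 71.714°, r = 45.249°, D_min = 231.934°, rainbow angle = 51.934°.
At 641 nm (n = 1.331): cos²i = 0.09645 → i = 71.907°, r = 45.575°, D_min = 230.365°, rainbow angle = 50.365°.
Angular width = |51.934° − 50.365°| = 1.569°.

1.57°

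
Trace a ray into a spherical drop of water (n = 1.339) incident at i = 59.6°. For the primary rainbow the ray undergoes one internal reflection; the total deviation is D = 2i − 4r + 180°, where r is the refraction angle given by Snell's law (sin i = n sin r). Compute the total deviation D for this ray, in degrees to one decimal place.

sin r = sin 59.6° / 1.339 = 0.8625/1.339 = 0.6441; r = 40.10°.
D = 2·59.6° − 4·40.10° + 180° = 119.20° − 160.41° + 180° = 138.79°.

138.8°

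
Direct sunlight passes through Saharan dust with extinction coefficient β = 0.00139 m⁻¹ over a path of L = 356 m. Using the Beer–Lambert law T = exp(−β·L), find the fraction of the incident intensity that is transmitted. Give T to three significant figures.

τ = β·L = 0.00139 × 356 = 0.4948.
T = exp(−0.4948) = 0.6097.

0.610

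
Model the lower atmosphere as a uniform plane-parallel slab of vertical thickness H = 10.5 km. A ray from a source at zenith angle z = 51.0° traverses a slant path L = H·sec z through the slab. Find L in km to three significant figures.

sec z = 1/cos 51.0° = 1.5890.
L = 10.5 × 1.5890 = 16.685 km.

16.7 km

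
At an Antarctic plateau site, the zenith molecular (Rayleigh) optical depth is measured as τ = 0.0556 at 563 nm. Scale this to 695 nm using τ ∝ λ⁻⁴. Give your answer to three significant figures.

0.0239

τ(695 nm) = τ(563 nm) × (563/695)⁴ = 0.0556 × (0.8101)⁴ = 0.0556 × 0.4306 = 0.0239.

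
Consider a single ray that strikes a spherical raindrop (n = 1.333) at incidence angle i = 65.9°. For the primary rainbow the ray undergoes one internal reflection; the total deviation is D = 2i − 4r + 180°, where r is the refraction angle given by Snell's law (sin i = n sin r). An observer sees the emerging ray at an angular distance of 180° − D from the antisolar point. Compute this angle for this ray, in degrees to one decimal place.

sin r = sin 65.9° / 1.333 = 0.9128/1.333 = 0.6848; r = 43.22°.
D = 2·65.9° − 4·43.22° + 180° = 131.80° − 172.88° + 180° = 138.92°.
Angle from antisolar point = 180° − D = 41.08°.

41.1°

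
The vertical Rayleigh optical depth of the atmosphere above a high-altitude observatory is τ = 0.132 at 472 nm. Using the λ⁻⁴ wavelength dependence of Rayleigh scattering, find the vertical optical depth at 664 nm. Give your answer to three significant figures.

0.0337

τ(664 nm) = τ(472 nm) × (472/664)⁴ = 0.132 × (0.7108)⁴ = 0.132 × 0.2553 = 0.0337.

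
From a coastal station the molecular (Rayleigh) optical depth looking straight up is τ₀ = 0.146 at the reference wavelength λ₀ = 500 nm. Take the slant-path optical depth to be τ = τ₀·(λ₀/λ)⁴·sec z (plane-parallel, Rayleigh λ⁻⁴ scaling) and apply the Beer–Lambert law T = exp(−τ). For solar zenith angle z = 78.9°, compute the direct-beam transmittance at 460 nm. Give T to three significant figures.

sec 78.9° = 5.1942.
τ = 0.146 × (500/460)⁴ × 5.1942 = 0.146 × 1.3959 × 5.1942 = 1.0586.
T = exp(−1.0586) = 0.3470.

0.347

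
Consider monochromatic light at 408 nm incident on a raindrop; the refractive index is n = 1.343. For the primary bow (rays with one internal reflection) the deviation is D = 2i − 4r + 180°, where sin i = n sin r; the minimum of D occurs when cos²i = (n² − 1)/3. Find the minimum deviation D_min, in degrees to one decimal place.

cos²i = (1.80365 − 1)/3 = 0.26788; i = arccos(0.51757) = 58.830°.
sin r = sin 58.830°/1.343 = 0.63711; r = 39.577°.
D_min = 2·58.830° − 4·39.577° + 180° = 139.354°.

139.4°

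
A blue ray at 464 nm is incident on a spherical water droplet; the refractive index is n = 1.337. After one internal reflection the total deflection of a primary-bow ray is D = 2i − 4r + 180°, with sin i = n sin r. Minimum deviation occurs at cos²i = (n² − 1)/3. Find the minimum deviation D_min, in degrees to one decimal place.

138.5°

cos²i = (1.78757 − 1)/3 = 0.26252; i = arccos(0.51237) = 59.178°.
sin r = sin 59.178°/1.337 = 0.64231; r = 39.964°.
D_min = 2·59.178° − 4·39.964° + 180° = 138.500°.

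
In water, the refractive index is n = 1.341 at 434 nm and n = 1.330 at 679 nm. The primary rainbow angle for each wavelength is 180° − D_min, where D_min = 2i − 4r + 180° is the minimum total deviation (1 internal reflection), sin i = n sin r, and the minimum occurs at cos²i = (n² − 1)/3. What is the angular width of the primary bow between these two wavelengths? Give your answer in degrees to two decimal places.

At 434 nm (n = 1.341): cos²i = 0.26609 → i = 58.946°, r = 39.705°, D_min = 139.071°, rainbow angle = 40.929°.
At 679 nm (n = 1.330): cos²i = 0.25630 → i = 59.585°, r = 40.422°, D_min = 137.484°, rainbow angle = 42.516°.
Angular width = |40.929° − 42.516°| = 1.588°.

1.59°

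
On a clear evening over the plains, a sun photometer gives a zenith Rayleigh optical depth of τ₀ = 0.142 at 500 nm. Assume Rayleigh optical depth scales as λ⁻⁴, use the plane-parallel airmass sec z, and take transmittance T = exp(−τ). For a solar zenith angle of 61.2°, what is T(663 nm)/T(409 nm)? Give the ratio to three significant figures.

1.76

Airmass: sec 61.2° = 2.0757.
τ(663 nm) = 0.142 × (500/663)⁴ × 2.0757 = 0.142 × 0.3235 × 2.0757 = 0.0953.
τ(409 nm) = 0.142 × (500/409)⁴ × 2.0757 = 0.142 × 2.2335 × 2.0757 = 0.6583.
T(663)/T(409) = exp(τ_B − τ_A) = exp(0.5630) = 1.7559.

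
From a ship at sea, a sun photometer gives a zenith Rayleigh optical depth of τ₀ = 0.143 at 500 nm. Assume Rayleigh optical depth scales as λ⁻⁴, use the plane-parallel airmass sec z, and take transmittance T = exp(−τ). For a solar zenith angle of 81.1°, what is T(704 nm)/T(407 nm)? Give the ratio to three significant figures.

6.49

Airmass: sec 81.1° = 6.4637.
τ(704 nm) = 0.143 × (500/704)⁴ × 6.4637 = 0.143 × 0.2544 × 6.4637 = 0.2352.
τ(407 nm) = 0.143 × (500/407)⁴ × 6.4637 = 0.143 × 2.2777 × 6.4637 = 2.1053.
T(704)/T(407) = exp(τ_B − τ_A) = exp(1.8701) = 6.4892.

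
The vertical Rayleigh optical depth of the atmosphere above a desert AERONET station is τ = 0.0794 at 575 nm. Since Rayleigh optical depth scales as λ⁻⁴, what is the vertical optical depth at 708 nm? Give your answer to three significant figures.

τ(708 nm) = τ(575 nm) × (575/708)⁴ = 0.0794 × (0.8121)⁴ = 0.0794 × 0.4350 = 0.0345.

0.0345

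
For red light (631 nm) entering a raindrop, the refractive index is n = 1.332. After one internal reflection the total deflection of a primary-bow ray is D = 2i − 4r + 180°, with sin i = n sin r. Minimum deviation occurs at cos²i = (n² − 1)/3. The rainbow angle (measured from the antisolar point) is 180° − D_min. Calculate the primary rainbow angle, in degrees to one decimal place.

42.2°

cos²i = (1.77422 − 1)/3 = 0.25807; i = arccos(0.50801) = 59.469°.
sin r = sin 59.469°/1.332 = 0.64666; r = 40.290°.
D_min = 2·59.469° − 4·40.290° + 180° = 137.776°.
Rainbow angle = 180° − D_min = 42.224°.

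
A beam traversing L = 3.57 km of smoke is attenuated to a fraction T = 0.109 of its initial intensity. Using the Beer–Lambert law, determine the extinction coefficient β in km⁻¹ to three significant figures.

0.621 km⁻¹

Beer–Lambert: T = exp(−βL) ⇒ β = −ln(T)/L = −ln(0.109)/3.57 = 2.2164/3.57 = 0.6208 km⁻¹.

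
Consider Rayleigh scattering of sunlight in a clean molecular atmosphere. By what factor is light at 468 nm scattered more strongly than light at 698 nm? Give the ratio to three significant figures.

Rayleigh scattering ∝ λ⁻⁴, so the ratio of coefficients is the inverse fourth power of the wavelength ratio.
σ(468)/σ(698) = (698/468)⁴ = (1.4915)⁴ = 4.948.

4.95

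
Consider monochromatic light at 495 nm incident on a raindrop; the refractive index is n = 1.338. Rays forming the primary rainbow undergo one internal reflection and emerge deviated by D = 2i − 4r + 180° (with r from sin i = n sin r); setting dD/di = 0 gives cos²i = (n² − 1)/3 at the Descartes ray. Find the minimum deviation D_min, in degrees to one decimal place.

138.6°

cos²i = (1.79024 − 1)/3 = 0.26341; i = arccos(0.51324) = 59.120°.
sin r = sin 59.120°/1.338 = 0.64144; r = 39.899°.
D_min = 2·59.120° − 4·39.899° + 180° = 138.643°.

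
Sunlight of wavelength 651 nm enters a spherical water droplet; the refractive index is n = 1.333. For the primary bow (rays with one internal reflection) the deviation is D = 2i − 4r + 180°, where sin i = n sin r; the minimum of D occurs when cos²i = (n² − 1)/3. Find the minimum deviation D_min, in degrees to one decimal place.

137.9°

cos²i = (1.77689 − 1)/3 = 0.25896; i = arccos(0.50888) = 59.410°.
sin r = sin 59.410°/1.333 = 0.64579; r = 40.225°.
D_min = 2·59.410° − 4·40.225° + 180° = 137.922°.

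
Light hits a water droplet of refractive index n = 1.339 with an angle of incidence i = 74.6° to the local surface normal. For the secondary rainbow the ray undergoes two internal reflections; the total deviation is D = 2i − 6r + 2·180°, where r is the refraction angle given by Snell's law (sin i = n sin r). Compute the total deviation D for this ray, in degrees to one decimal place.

sin r = sin 74.6° / 1.339 = 0.9641/1.339 = 0.7200; r = 46.06°.
D = 2·74.6° − 6·46.06° + 2·180° = 149.20° − 276.33° + 360° = 232.87°.

232.9°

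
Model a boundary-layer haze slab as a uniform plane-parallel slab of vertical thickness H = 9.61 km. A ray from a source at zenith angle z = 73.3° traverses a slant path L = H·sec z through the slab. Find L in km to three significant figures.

33.4 km

sec z = 1/cos 73.3° = 3.4799.
L = 9.61 × 3.4799 = 33.442 km.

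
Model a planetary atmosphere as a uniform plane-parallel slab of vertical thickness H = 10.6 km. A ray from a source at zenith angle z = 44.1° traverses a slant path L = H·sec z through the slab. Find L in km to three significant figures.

14.8 km

sec z = 1/cos 44.1° = 1.3925.
L = 10.6 × 1.3925 = 14.761 km.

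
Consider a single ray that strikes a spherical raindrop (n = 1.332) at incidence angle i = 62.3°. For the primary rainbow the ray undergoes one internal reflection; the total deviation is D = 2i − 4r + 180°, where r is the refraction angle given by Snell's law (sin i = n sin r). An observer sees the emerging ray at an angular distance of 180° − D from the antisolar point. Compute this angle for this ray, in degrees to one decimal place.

42.0°

sin r = sin 62.3° / 1.332 = 0.8854/1.332 = 0.6647; r = 41.66°.
D = 2·62.3° − 4·41.66° + 180° = 124.60° − 166.64° + 180° = 137.96°.
Angle from antisolar point = 180° − D = 42.04°.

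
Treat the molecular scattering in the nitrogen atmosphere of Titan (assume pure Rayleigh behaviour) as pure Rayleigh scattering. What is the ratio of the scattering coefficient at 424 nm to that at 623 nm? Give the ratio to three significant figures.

4.66

Rayleigh scattering ∝ λ⁻⁴, so the ratio of coefficients is the inverse fourth power of the wavelength ratio.
σ(424)/σ(623) = (623/424)⁴ = (1.4693)⁴ = 4.661.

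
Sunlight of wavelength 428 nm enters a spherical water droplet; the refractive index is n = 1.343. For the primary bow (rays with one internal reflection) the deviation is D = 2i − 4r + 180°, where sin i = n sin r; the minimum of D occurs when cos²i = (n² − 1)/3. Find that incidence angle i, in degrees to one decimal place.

58.8°

cos²i = (1.343² − 1)/3 = (1.80365 − 1)/3 = 0.26788.
cos i = 0.51757, so i = 58.830°.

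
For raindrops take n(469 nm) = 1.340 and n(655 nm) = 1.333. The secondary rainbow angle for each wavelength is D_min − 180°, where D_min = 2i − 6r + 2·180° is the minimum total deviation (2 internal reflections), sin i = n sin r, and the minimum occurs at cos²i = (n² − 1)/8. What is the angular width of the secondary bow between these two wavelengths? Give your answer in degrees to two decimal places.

At 469 nm (n = 1.340): cos²i = 0.09945 → i = 71.618°, r = 45.088°, D_min = 232.709°, rainbow angle = 52.709°.
At 655 nm (n = 1.333): cos²i = 0.09711 → i = 71.843°, r = 45.466°, D_min = 230.891°, rainbow angle = 50.891°.
Angular width = |52.709° − 50.891°| = 1.818°.

1.82°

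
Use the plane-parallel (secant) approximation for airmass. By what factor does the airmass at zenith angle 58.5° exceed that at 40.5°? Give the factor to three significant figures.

X(58.5°)/X(40.5°) = sec 58.5° / sec 40.5° = cos 40.5° / cos 58.5° = 0.7604/0.5225 = 1.4553.

1.46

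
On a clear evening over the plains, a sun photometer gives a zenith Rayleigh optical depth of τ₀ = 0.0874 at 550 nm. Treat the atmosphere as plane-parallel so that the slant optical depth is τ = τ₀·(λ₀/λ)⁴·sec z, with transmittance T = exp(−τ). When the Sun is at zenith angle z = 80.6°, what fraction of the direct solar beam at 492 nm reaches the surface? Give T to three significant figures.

0.434

sec 80.6° = 6.1227.
τ = 0.0874 × (550/492)⁴ × 6.1227 = 0.0874 × 1.5617 × 6.1227 = 0.8357.
T = exp(−0.8357) = 0.4336.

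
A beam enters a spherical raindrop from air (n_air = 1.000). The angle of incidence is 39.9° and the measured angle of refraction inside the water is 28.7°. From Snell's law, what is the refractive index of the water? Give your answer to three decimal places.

n = sin θ_i / sin θ_r = sin 39.9° / sin 28.7° = 0.6414 / 0.4802 = 1.3357.

1.336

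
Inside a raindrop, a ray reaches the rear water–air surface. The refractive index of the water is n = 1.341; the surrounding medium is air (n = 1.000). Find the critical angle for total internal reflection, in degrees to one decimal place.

48.2°

sin θ_c = n_air / n = 1.000 / 1.341 = 0.7457.
θ_c = arcsin(0.7457) = 48.22°.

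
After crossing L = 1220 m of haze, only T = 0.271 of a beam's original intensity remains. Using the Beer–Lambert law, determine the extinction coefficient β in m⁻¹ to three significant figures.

Beer–Lambert: T = exp(−βL) ⇒ β = −ln(T)/L = −ln(0.271)/1220 = 1.3056/1220 = 0.00107 m⁻¹.

0.00107 m⁻¹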